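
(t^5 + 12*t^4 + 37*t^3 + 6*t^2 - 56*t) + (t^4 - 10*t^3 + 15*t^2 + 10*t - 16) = t^5 + 13*t^4 + 27*t^3 + 21*t^2 - 46*t - 16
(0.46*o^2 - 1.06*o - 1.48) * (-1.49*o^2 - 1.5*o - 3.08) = -0.6854*o^4 + 0.8894*o^3 + 2.3784*o^2 + 5.4848*o + 4.5584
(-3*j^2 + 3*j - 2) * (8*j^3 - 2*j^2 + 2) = -24*j^5 + 30*j^4 - 22*j^3 - 2*j^2 + 6*j - 4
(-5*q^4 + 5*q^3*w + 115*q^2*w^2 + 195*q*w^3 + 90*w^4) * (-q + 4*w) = 5*q^5 - 25*q^4*w - 95*q^3*w^2 + 265*q^2*w^3 + 690*q*w^4 + 360*w^5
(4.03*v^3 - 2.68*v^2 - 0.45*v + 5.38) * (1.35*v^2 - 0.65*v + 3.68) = 5.4405*v^5 - 6.2375*v^4 + 15.9649*v^3 - 2.3069*v^2 - 5.153*v + 19.7984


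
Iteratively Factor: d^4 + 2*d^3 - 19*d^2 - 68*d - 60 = (d + 3)*(d^3 - d^2 - 16*d - 20) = (d + 2)*(d + 3)*(d^2 - 3*d - 10) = (d - 5)*(d + 2)*(d + 3)*(d + 2)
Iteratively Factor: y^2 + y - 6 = (y + 3)*(y - 2)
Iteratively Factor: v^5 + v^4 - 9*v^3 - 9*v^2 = (v + 1)*(v^4 - 9*v^2) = (v + 1)*(v + 3)*(v^3 - 3*v^2) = v*(v + 1)*(v + 3)*(v^2 - 3*v) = v^2*(v + 1)*(v + 3)*(v - 3)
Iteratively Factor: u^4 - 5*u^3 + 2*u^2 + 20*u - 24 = (u + 2)*(u^3 - 7*u^2 + 16*u - 12) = (u - 3)*(u + 2)*(u^2 - 4*u + 4) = (u - 3)*(u - 2)*(u + 2)*(u - 2)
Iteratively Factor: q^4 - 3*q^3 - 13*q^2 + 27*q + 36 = (q - 3)*(q^3 - 13*q - 12) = (q - 3)*(q + 3)*(q^2 - 3*q - 4) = (q - 4)*(q - 3)*(q + 3)*(q + 1)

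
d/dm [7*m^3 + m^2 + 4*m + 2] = 21*m^2 + 2*m + 4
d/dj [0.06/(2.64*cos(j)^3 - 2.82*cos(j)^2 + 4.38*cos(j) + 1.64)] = (0.4752*cos(j)^2 - 0.3384*cos(j) + 0.2628)*sin(j)/(2.64*cos(j)^3 - 2.82*cos(j)^2 + 4.38*cos(j) + 1.64)^2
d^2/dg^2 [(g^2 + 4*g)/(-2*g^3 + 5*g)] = 4*(-2*g^3 - 24*g^2 - 15*g - 20)/(8*g^6 - 60*g^4 + 150*g^2 - 125)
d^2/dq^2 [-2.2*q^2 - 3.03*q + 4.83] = -4.40000000000000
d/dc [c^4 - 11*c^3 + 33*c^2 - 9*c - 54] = 4*c^3 - 33*c^2 + 66*c - 9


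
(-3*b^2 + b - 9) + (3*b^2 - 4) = b - 13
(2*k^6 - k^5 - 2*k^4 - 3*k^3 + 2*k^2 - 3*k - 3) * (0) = 0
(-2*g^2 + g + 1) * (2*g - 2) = -4*g^3 + 6*g^2 - 2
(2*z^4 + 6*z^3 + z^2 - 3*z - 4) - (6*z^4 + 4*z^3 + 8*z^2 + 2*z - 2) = -4*z^4 + 2*z^3 - 7*z^2 - 5*z - 2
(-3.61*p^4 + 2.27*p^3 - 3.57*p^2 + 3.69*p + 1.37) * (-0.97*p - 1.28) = 3.5017*p^5 + 2.4189*p^4 + 0.5573*p^3 + 0.9903*p^2 - 6.0521*p - 1.7536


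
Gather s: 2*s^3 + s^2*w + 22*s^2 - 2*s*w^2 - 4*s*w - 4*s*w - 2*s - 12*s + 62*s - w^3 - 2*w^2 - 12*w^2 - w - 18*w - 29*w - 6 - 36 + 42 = 2*s^3 + s^2*(w + 22) + s*(-2*w^2 - 8*w + 48) - w^3 - 14*w^2 - 48*w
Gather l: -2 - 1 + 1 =-2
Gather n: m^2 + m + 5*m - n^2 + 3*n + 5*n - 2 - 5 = m^2 + 6*m - n^2 + 8*n - 7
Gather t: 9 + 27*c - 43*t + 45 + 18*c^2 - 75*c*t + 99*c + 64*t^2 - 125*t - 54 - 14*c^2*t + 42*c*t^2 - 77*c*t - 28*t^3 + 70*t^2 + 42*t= 18*c^2 + 126*c - 28*t^3 + t^2*(42*c + 134) + t*(-14*c^2 - 152*c - 126)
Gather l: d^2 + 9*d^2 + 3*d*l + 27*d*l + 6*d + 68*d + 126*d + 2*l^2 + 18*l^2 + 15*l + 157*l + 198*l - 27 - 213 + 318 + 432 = 10*d^2 + 200*d + 20*l^2 + l*(30*d + 370) + 510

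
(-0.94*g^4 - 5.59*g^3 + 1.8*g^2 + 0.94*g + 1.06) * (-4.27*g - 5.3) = 4.0138*g^5 + 28.8513*g^4 + 21.941*g^3 - 13.5538*g^2 - 9.5082*g - 5.618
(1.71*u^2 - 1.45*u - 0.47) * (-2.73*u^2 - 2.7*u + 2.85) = -4.6683*u^4 - 0.6585*u^3 + 10.0716*u^2 - 2.8635*u - 1.3395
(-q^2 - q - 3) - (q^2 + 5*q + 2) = -2*q^2 - 6*q - 5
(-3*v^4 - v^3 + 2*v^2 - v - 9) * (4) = -12*v^4 - 4*v^3 + 8*v^2 - 4*v - 36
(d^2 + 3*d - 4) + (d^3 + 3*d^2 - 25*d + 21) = d^3 + 4*d^2 - 22*d + 17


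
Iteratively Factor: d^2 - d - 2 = (d + 1)*(d - 2)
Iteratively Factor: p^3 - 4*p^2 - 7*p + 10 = (p - 5)*(p^2 + p - 2) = (p - 5)*(p - 1)*(p + 2)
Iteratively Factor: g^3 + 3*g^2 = (g + 3)*(g^2) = g*(g + 3)*(g)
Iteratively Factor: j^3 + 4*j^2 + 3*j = (j + 3)*(j^2 + j) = (j + 1)*(j + 3)*(j)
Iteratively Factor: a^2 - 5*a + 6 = (a - 2)*(a - 3)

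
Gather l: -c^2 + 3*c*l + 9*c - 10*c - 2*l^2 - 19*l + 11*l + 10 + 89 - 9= -c^2 - c - 2*l^2 + l*(3*c - 8) + 90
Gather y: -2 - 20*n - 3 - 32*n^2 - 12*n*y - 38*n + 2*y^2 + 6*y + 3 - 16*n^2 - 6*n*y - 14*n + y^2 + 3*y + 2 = -48*n^2 - 72*n + 3*y^2 + y*(9 - 18*n)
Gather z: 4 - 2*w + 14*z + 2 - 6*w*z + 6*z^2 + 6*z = -2*w + 6*z^2 + z*(20 - 6*w) + 6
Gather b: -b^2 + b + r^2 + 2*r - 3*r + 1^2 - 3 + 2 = -b^2 + b + r^2 - r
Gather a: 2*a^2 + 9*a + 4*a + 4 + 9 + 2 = 2*a^2 + 13*a + 15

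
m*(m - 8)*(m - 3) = m^3 - 11*m^2 + 24*m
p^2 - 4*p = p*(p - 4)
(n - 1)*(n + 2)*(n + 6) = n^3 + 7*n^2 + 4*n - 12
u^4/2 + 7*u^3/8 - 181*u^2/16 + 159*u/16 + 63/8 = (u/2 + 1/4)*(u - 3)*(u - 7/4)*(u + 6)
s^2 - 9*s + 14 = (s - 7)*(s - 2)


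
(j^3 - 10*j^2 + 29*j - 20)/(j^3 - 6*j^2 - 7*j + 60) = (j - 1)/(j + 3)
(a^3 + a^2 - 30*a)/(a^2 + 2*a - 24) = a*(a - 5)/(a - 4)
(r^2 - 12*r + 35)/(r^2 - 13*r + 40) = (r - 7)/(r - 8)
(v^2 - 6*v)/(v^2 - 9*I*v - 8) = v*(6 - v)/(-v^2 + 9*I*v + 8)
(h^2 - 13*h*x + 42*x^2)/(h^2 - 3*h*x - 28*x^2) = (h - 6*x)/(h + 4*x)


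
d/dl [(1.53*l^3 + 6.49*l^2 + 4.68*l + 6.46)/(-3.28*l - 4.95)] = (-10.0368*l^3 - 44.0077*l^2 - 64.251*l - 1.9772)/(10.7584*l^2 + 32.472*l + 24.5025)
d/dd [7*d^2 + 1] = 14*d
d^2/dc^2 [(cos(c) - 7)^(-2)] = 2*(-7*cos(c) - cos(2*c) + 2)/(cos(c) - 7)^4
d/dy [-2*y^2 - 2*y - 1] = -4*y - 2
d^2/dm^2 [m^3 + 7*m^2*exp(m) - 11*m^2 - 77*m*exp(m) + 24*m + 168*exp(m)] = 7*m^2*exp(m) - 49*m*exp(m) + 6*m + 28*exp(m) - 22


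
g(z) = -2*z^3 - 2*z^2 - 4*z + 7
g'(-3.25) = -54.38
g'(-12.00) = -820.00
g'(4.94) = -170.18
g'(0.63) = -8.90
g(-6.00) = 391.00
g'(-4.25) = -95.38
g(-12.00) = 3223.00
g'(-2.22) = -24.69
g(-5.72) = 338.74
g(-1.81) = 19.55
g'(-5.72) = -177.43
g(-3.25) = 67.53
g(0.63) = 3.19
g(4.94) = -302.67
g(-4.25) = 141.41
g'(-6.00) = -196.00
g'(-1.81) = -16.42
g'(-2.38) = -28.47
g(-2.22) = 27.91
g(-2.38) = 32.15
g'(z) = -6*z^2 - 4*z - 4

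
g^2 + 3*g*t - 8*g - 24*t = (g - 8)*(g + 3*t)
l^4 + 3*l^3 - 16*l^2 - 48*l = l*(l - 4)*(l + 3)*(l + 4)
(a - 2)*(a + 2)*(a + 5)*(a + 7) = a^4 + 12*a^3 + 31*a^2 - 48*a - 140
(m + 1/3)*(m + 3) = m^2 + 10*m/3 + 1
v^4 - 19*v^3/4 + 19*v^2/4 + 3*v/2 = v*(v - 3)*(v - 2)*(v + 1/4)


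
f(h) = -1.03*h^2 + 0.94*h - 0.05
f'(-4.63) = 10.48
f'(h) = 0.94 - 2.06*h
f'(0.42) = 0.07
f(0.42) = 0.16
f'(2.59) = -4.40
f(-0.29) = -0.41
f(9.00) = -75.02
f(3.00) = -6.50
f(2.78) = -5.40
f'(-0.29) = 1.54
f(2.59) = -4.52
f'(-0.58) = 2.13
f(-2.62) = -9.58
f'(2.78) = -4.79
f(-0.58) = -0.94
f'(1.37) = -1.88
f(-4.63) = -26.48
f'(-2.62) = 6.34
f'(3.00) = -5.24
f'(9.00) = -17.60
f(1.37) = -0.70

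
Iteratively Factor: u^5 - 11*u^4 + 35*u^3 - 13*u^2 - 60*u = (u + 1)*(u^4 - 12*u^3 + 47*u^2 - 60*u) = (u - 3)*(u + 1)*(u^3 - 9*u^2 + 20*u) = (u - 5)*(u - 3)*(u + 1)*(u^2 - 4*u) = u*(u - 5)*(u - 3)*(u + 1)*(u - 4)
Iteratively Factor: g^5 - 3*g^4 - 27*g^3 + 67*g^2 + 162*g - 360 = (g + 4)*(g^4 - 7*g^3 + g^2 + 63*g - 90) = (g - 5)*(g + 4)*(g^3 - 2*g^2 - 9*g + 18) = (g - 5)*(g - 2)*(g + 4)*(g^2 - 9) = (g - 5)*(g - 3)*(g - 2)*(g + 4)*(g + 3)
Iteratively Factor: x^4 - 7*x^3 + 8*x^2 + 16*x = (x - 4)*(x^3 - 3*x^2 - 4*x) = (x - 4)*(x + 1)*(x^2 - 4*x) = x*(x - 4)*(x + 1)*(x - 4)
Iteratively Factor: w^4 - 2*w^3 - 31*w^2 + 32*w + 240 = (w + 4)*(w^3 - 6*w^2 - 7*w + 60) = (w + 3)*(w + 4)*(w^2 - 9*w + 20) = (w - 4)*(w + 3)*(w + 4)*(w - 5)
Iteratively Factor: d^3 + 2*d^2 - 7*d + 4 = (d - 1)*(d^2 + 3*d - 4) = (d - 1)^2*(d + 4)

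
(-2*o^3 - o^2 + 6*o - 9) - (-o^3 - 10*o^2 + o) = -o^3 + 9*o^2 + 5*o - 9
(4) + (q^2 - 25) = q^2 - 21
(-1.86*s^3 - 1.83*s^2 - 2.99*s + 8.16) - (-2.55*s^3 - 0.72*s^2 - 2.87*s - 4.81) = 0.69*s^3 - 1.11*s^2 - 0.12*s + 12.97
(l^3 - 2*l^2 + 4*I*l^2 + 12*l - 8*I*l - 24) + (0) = l^3 - 2*l^2 + 4*I*l^2 + 12*l - 8*I*l - 24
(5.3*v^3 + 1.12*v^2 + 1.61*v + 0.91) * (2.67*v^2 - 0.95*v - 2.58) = 14.151*v^5 - 2.0446*v^4 - 10.4393*v^3 - 1.9894*v^2 - 5.0183*v - 2.3478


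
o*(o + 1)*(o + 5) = o^3 + 6*o^2 + 5*o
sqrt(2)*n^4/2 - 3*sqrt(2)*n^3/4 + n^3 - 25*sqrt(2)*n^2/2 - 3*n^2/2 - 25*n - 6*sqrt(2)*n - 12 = (n - 6)*(n + 1/2)*(n + 4)*(sqrt(2)*n/2 + 1)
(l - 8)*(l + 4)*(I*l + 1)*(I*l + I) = -l^4 + 3*l^3 + I*l^3 + 36*l^2 - 3*I*l^2 + 32*l - 36*I*l - 32*I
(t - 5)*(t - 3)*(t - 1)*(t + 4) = t^4 - 5*t^3 - 13*t^2 + 77*t - 60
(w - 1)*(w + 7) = w^2 + 6*w - 7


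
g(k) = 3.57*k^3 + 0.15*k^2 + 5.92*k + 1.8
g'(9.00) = 876.13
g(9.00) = 2669.76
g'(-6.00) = 389.68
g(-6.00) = -799.44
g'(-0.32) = 6.92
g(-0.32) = -0.20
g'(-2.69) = 82.61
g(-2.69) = -82.53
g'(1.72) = 38.12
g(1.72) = 30.59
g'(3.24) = 119.32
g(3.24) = 143.98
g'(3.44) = 133.69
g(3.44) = 169.27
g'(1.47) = 29.50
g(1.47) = 22.17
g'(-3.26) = 118.76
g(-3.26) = -139.59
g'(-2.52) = 73.18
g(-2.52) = -69.30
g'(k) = 10.71*k^2 + 0.3*k + 5.92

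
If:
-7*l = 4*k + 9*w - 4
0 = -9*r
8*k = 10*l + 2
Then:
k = 9/16 - 15*w/16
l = 1/4 - 3*w/4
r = 0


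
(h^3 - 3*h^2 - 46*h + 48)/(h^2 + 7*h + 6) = (h^2 - 9*h + 8)/(h + 1)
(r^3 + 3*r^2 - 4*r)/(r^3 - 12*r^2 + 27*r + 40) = r*(r^2 + 3*r - 4)/(r^3 - 12*r^2 + 27*r + 40)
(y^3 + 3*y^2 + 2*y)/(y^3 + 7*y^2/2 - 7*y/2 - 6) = 2*y*(y + 2)/(2*y^2 + 5*y - 12)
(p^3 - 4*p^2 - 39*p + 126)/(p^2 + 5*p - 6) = (p^2 - 10*p + 21)/(p - 1)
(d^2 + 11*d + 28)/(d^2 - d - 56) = (d + 4)/(d - 8)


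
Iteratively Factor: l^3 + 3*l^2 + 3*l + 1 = (l + 1)*(l^2 + 2*l + 1) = (l + 1)^2*(l + 1)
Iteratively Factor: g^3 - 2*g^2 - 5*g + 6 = (g - 3)*(g^2 + g - 2) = (g - 3)*(g + 2)*(g - 1)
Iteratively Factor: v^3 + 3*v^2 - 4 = (v + 2)*(v^2 + v - 2) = (v + 2)^2*(v - 1)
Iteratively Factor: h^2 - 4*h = (h)*(h - 4)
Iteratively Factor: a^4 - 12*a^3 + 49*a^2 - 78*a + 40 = (a - 5)*(a^3 - 7*a^2 + 14*a - 8) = (a - 5)*(a - 4)*(a^2 - 3*a + 2) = (a - 5)*(a - 4)*(a - 1)*(a - 2)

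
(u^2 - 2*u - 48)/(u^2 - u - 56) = (u + 6)/(u + 7)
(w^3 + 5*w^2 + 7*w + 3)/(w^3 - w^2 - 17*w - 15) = (w + 1)/(w - 5)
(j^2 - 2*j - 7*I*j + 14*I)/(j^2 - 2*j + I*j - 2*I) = (j - 7*I)/(j + I)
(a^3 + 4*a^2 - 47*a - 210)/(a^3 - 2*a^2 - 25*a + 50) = (a^2 - a - 42)/(a^2 - 7*a + 10)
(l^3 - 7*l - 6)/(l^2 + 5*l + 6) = (l^2 - 2*l - 3)/(l + 3)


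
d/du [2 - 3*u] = -3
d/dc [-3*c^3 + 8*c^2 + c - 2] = -9*c^2 + 16*c + 1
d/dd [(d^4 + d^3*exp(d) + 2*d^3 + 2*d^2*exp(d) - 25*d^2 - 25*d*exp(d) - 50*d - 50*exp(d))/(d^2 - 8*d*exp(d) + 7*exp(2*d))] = ((d^2 - 8*d*exp(d) + 7*exp(2*d))*(d^3*exp(d) + 4*d^3 + 5*d^2*exp(d) + 6*d^2 - 21*d*exp(d) - 50*d - 75*exp(d) - 50) + 2*(4*d*exp(d) - d - 7*exp(2*d) + 4*exp(d))*(d^4 + d^3*exp(d) + 2*d^3 + 2*d^2*exp(d) - 25*d^2 - 25*d*exp(d) - 50*d - 50*exp(d)))/(d^2 - 8*d*exp(d) + 7*exp(2*d))^2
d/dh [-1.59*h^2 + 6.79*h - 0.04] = 6.79 - 3.18*h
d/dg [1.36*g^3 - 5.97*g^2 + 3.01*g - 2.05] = 4.08*g^2 - 11.94*g + 3.01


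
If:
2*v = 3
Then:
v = 3/2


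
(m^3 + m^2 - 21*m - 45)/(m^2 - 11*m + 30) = (m^2 + 6*m + 9)/(m - 6)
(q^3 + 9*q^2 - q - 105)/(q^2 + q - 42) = (q^2 + 2*q - 15)/(q - 6)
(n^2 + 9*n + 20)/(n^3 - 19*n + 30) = (n + 4)/(n^2 - 5*n + 6)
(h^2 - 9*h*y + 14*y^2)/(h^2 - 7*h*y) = (h - 2*y)/h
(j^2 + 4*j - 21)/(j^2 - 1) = (j^2 + 4*j - 21)/(j^2 - 1)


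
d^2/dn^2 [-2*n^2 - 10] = -4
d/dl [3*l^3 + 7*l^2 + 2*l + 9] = 9*l^2 + 14*l + 2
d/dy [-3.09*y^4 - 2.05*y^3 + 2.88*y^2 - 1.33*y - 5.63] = -12.36*y^3 - 6.15*y^2 + 5.76*y - 1.33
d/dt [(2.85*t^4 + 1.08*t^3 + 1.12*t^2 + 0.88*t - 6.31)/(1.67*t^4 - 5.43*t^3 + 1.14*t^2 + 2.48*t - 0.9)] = (-17.2791*t^6 + 2.7572*t^5 + 24.108*t^4 + 46.8044*t^3 - 103.9315*t^2 + 12.3708*t + 14.8568)/(2.7889*t^8 - 18.1362*t^7 + 33.2925*t^6 - 4.0972*t^5 - 28.6392*t^4 + 15.4284*t^3 + 4.0984*t^2 - 4.464*t + 0.81)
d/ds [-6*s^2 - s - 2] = -12*s - 1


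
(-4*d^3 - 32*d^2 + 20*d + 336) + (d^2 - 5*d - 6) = -4*d^3 - 31*d^2 + 15*d + 330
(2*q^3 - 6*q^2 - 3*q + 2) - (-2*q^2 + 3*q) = 2*q^3 - 4*q^2 - 6*q + 2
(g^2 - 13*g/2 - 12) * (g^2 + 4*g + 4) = g^4 - 5*g^3/2 - 34*g^2 - 74*g - 48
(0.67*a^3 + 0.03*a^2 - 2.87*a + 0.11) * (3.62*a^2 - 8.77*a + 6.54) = 2.4254*a^5 - 5.7673*a^4 - 6.2707*a^3 + 25.7643*a^2 - 19.7345*a + 0.7194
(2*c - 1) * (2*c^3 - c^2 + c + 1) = 4*c^4 - 4*c^3 + 3*c^2 + c - 1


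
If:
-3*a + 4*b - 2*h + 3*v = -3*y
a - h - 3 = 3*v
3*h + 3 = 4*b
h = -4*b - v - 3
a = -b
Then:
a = 12/41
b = -12/41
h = -57/41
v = -18/41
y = 8/41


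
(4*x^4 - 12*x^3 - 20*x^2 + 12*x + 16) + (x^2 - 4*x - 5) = 4*x^4 - 12*x^3 - 19*x^2 + 8*x + 11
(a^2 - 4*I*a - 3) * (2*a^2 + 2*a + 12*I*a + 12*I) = 2*a^4 + 2*a^3 + 4*I*a^3 + 42*a^2 + 4*I*a^2 + 42*a - 36*I*a - 36*I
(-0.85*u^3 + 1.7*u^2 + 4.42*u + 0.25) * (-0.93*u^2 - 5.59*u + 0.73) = 0.7905*u^5 + 3.1705*u^4 - 14.2341*u^3 - 23.6993*u^2 + 1.8291*u + 0.1825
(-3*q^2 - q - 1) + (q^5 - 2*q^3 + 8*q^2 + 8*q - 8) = q^5 - 2*q^3 + 5*q^2 + 7*q - 9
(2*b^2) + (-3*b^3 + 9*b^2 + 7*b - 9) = -3*b^3 + 11*b^2 + 7*b - 9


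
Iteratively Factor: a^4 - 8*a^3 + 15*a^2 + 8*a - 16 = (a - 4)*(a^3 - 4*a^2 - a + 4) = (a - 4)*(a + 1)*(a^2 - 5*a + 4) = (a - 4)^2*(a + 1)*(a - 1)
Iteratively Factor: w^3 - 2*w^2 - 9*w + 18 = (w - 3)*(w^2 + w - 6) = (w - 3)*(w - 2)*(w + 3)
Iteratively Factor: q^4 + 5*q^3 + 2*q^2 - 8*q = (q)*(q^3 + 5*q^2 + 2*q - 8) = q*(q - 1)*(q^2 + 6*q + 8) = q*(q - 1)*(q + 4)*(q + 2)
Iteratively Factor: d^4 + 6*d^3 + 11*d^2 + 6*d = (d + 2)*(d^3 + 4*d^2 + 3*d) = (d + 2)*(d + 3)*(d^2 + d) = (d + 1)*(d + 2)*(d + 3)*(d)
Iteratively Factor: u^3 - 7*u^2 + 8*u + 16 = (u + 1)*(u^2 - 8*u + 16) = (u - 4)*(u + 1)*(u - 4)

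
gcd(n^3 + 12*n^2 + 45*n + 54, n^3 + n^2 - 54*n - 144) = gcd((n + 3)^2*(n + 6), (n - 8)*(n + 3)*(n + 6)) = n^2 + 9*n + 18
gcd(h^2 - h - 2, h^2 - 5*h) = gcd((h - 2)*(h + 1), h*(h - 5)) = 1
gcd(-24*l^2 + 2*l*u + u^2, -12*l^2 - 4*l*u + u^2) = 1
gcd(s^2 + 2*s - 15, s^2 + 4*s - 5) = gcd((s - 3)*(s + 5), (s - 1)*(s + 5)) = s + 5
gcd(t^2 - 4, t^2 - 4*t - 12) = t + 2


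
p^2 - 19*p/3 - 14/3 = (p - 7)*(p + 2/3)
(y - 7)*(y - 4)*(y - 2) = y^3 - 13*y^2 + 50*y - 56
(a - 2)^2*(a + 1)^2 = a^4 - 2*a^3 - 3*a^2 + 4*a + 4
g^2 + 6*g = g*(g + 6)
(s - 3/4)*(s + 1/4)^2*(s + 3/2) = s^4 + 5*s^3/4 - 11*s^2/16 - 33*s/64 - 9/128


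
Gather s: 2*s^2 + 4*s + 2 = 2*s^2 + 4*s + 2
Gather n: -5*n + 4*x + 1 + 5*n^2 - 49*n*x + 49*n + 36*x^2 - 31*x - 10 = 5*n^2 + n*(44 - 49*x) + 36*x^2 - 27*x - 9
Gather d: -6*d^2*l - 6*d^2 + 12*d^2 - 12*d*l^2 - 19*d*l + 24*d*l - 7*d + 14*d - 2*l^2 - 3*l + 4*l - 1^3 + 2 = d^2*(6 - 6*l) + d*(-12*l^2 + 5*l + 7) - 2*l^2 + l + 1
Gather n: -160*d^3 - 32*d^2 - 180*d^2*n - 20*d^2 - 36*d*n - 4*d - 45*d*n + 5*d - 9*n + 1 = -160*d^3 - 52*d^2 + d + n*(-180*d^2 - 81*d - 9) + 1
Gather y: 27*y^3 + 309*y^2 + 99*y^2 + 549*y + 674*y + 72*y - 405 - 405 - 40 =27*y^3 + 408*y^2 + 1295*y - 850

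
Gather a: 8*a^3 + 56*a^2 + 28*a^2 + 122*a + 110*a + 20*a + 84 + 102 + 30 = 8*a^3 + 84*a^2 + 252*a + 216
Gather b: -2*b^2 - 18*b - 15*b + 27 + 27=-2*b^2 - 33*b + 54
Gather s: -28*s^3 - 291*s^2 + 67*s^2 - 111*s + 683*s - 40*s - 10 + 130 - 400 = -28*s^3 - 224*s^2 + 532*s - 280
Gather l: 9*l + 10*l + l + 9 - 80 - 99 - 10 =20*l - 180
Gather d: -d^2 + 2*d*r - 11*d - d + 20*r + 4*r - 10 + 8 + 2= -d^2 + d*(2*r - 12) + 24*r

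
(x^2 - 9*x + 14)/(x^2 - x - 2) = (x - 7)/(x + 1)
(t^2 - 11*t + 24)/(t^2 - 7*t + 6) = (t^2 - 11*t + 24)/(t^2 - 7*t + 6)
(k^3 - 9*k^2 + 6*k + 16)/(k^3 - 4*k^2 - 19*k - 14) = (k^2 - 10*k + 16)/(k^2 - 5*k - 14)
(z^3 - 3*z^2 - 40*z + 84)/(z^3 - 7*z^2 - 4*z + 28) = (z + 6)/(z + 2)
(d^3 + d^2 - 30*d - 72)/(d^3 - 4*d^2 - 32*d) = (d^2 - 3*d - 18)/(d*(d - 8))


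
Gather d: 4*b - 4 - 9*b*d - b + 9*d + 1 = 3*b + d*(9 - 9*b) - 3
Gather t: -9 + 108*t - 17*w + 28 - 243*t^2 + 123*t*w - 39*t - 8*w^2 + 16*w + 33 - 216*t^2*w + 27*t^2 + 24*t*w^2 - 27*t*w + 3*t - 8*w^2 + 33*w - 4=t^2*(-216*w - 216) + t*(24*w^2 + 96*w + 72) - 16*w^2 + 32*w + 48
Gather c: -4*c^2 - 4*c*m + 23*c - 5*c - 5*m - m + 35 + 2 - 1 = -4*c^2 + c*(18 - 4*m) - 6*m + 36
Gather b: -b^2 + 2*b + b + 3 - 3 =-b^2 + 3*b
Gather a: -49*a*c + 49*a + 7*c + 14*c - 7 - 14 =a*(49 - 49*c) + 21*c - 21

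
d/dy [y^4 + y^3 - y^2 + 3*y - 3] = 4*y^3 + 3*y^2 - 2*y + 3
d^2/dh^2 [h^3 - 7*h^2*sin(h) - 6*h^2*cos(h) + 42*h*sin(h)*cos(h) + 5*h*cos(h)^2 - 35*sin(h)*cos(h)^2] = 7*h^2*sin(h) + 6*h^2*cos(h) + 24*h*sin(h) - 84*h*sin(2*h) - 28*h*cos(h) - 10*h*cos(2*h) + 6*h - 21*sin(h)/4 - 10*sin(2*h) + 315*sin(3*h)/4 - 12*cos(h) + 84*cos(2*h)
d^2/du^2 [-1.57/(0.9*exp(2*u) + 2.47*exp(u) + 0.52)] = (-1.57*(1.8*exp(u) + 2.47)*(3.6*exp(u) + 4.94)*exp(u) + (5.652*exp(u) + 3.8779)*(0.9*exp(2*u) + 2.47*exp(u) + 0.52))*exp(u)/(0.9*exp(2*u) + 2.47*exp(u) + 0.52)^3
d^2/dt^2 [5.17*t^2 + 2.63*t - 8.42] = 10.3400000000000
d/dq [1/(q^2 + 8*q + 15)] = 2*(-q - 4)/(q^2 + 8*q + 15)^2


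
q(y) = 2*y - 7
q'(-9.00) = 2.00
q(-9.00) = -25.00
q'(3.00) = 2.00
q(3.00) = -1.00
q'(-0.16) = 2.00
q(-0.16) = -7.32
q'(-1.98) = 2.00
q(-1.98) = -10.96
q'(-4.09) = 2.00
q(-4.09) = -15.18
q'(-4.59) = 2.00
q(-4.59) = -16.18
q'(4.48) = 2.00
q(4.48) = 1.96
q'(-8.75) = 2.00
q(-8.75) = -24.50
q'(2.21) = 2.00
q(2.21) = -2.58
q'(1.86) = 2.00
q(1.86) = -3.28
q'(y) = 2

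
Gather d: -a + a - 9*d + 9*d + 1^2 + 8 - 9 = 0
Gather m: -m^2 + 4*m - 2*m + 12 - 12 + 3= -m^2 + 2*m + 3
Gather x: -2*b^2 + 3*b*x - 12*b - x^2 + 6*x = -2*b^2 - 12*b - x^2 + x*(3*b + 6)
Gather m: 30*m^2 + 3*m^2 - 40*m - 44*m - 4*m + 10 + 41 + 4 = 33*m^2 - 88*m + 55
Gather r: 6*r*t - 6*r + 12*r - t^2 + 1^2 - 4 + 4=r*(6*t + 6) - t^2 + 1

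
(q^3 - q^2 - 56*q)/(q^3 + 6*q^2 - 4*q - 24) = q*(q^2 - q - 56)/(q^3 + 6*q^2 - 4*q - 24)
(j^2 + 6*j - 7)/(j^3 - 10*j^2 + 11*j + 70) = (j^2 + 6*j - 7)/(j^3 - 10*j^2 + 11*j + 70)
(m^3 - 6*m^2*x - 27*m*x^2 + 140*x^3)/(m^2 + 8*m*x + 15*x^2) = (m^2 - 11*m*x + 28*x^2)/(m + 3*x)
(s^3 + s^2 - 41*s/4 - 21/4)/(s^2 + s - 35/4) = (2*s^2 - 5*s - 3)/(2*s - 5)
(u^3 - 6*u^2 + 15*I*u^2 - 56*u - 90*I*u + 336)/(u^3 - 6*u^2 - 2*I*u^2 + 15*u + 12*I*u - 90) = (u^2 + 15*I*u - 56)/(u^2 - 2*I*u + 15)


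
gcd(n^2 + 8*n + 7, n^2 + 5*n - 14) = n + 7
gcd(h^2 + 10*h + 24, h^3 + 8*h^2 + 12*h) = h + 6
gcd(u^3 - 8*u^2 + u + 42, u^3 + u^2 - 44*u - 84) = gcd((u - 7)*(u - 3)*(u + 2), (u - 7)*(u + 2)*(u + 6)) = u^2 - 5*u - 14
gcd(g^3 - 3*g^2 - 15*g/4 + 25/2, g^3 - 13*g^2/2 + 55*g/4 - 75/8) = g^2 - 5*g + 25/4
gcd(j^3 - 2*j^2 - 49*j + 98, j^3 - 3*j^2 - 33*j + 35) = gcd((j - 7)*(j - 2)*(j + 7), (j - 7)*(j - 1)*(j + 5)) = j - 7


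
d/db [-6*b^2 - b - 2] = -12*b - 1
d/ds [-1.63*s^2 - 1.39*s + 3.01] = -3.26*s - 1.39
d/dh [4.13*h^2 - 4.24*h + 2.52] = 8.26*h - 4.24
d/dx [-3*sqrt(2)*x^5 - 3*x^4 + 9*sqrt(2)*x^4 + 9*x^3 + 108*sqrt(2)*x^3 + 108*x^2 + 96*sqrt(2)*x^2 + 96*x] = -15*sqrt(2)*x^4 - 12*x^3 + 36*sqrt(2)*x^3 + 27*x^2 + 324*sqrt(2)*x^2 + 216*x + 192*sqrt(2)*x + 96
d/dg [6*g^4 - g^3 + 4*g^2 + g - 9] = 24*g^3 - 3*g^2 + 8*g + 1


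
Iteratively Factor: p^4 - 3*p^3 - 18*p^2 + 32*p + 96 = (p + 3)*(p^3 - 6*p^2 + 32) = (p + 2)*(p + 3)*(p^2 - 8*p + 16) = (p - 4)*(p + 2)*(p + 3)*(p - 4)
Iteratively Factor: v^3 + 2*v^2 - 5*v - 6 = (v + 3)*(v^2 - v - 2) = (v - 2)*(v + 3)*(v + 1)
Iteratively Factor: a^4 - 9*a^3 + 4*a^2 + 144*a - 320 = (a + 4)*(a^3 - 13*a^2 + 56*a - 80) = (a - 5)*(a + 4)*(a^2 - 8*a + 16) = (a - 5)*(a - 4)*(a + 4)*(a - 4)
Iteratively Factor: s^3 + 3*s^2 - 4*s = (s - 1)*(s^2 + 4*s) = s*(s - 1)*(s + 4)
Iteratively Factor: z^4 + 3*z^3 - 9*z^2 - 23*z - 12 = (z + 1)*(z^3 + 2*z^2 - 11*z - 12) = (z + 1)^2*(z^2 + z - 12) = (z + 1)^2*(z + 4)*(z - 3)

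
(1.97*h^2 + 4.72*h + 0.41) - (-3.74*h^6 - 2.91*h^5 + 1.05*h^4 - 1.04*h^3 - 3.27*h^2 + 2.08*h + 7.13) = 3.74*h^6 + 2.91*h^5 - 1.05*h^4 + 1.04*h^3 + 5.24*h^2 + 2.64*h - 6.72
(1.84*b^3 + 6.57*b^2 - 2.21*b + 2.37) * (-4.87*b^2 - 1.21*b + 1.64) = -8.9608*b^5 - 34.2223*b^4 + 5.8306*b^3 + 1.907*b^2 - 6.4921*b + 3.8868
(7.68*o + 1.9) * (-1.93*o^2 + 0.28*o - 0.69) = -14.8224*o^3 - 1.5166*o^2 - 4.7672*o - 1.311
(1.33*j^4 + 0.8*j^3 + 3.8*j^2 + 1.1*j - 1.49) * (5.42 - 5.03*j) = -6.6899*j^5 + 3.1846*j^4 - 14.778*j^3 + 15.063*j^2 + 13.4567*j - 8.0758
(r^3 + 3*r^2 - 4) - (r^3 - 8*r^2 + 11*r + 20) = 11*r^2 - 11*r - 24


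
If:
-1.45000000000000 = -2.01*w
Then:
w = 0.72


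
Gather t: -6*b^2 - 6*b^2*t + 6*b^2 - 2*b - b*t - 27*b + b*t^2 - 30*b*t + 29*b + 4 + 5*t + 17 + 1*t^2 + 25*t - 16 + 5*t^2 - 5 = t^2*(b + 6) + t*(-6*b^2 - 31*b + 30)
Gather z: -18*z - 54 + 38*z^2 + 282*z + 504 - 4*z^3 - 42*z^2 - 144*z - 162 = -4*z^3 - 4*z^2 + 120*z + 288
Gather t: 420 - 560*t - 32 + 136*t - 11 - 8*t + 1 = 378 - 432*t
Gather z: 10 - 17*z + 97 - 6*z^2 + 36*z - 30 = -6*z^2 + 19*z + 77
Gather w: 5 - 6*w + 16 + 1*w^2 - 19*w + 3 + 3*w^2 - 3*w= 4*w^2 - 28*w + 24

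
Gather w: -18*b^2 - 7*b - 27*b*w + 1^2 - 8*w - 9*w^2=-18*b^2 - 7*b - 9*w^2 + w*(-27*b - 8) + 1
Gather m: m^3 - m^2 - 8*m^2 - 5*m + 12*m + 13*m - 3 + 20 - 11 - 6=m^3 - 9*m^2 + 20*m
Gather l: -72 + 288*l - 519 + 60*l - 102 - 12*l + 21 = 336*l - 672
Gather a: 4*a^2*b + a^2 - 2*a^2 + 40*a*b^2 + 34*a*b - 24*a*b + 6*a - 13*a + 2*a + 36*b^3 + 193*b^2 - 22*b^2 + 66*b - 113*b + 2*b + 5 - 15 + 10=a^2*(4*b - 1) + a*(40*b^2 + 10*b - 5) + 36*b^3 + 171*b^2 - 45*b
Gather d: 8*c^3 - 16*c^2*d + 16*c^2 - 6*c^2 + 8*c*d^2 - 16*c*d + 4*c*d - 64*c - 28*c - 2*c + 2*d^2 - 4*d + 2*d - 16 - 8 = 8*c^3 + 10*c^2 - 94*c + d^2*(8*c + 2) + d*(-16*c^2 - 12*c - 2) - 24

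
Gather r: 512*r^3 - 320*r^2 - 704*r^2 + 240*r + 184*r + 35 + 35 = 512*r^3 - 1024*r^2 + 424*r + 70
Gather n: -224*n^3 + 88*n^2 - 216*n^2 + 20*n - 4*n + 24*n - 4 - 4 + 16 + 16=-224*n^3 - 128*n^2 + 40*n + 24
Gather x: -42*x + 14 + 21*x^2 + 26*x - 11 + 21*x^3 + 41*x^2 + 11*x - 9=21*x^3 + 62*x^2 - 5*x - 6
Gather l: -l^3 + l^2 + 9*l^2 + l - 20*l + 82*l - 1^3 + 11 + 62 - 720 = -l^3 + 10*l^2 + 63*l - 648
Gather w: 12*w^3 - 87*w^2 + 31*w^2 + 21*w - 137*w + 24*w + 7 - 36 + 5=12*w^3 - 56*w^2 - 92*w - 24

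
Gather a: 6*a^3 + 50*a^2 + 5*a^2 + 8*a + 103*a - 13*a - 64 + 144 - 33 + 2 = 6*a^3 + 55*a^2 + 98*a + 49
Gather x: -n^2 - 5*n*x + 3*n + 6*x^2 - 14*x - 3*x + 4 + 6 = -n^2 + 3*n + 6*x^2 + x*(-5*n - 17) + 10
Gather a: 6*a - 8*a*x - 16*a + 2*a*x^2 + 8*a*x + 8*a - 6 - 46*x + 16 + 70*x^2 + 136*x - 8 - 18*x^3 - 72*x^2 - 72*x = a*(2*x^2 - 2) - 18*x^3 - 2*x^2 + 18*x + 2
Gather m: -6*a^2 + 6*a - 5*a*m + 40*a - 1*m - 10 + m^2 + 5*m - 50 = -6*a^2 + 46*a + m^2 + m*(4 - 5*a) - 60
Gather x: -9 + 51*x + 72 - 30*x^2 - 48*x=-30*x^2 + 3*x + 63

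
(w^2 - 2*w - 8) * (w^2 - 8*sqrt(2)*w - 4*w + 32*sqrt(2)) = w^4 - 8*sqrt(2)*w^3 - 6*w^3 + 48*sqrt(2)*w^2 + 32*w - 256*sqrt(2)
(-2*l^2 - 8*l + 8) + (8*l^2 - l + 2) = 6*l^2 - 9*l + 10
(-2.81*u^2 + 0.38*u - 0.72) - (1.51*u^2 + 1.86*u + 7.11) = -4.32*u^2 - 1.48*u - 7.83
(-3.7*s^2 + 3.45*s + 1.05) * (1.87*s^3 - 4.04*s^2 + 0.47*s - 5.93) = -6.919*s^5 + 21.3995*s^4 - 13.7135*s^3 + 19.3205*s^2 - 19.965*s - 6.2265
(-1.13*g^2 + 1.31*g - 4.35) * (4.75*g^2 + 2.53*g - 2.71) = -5.3675*g^4 + 3.3636*g^3 - 14.2859*g^2 - 14.5556*g + 11.7885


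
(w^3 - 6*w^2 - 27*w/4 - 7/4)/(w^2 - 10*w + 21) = (w^2 + w + 1/4)/(w - 3)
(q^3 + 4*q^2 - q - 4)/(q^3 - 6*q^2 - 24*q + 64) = (q^2 - 1)/(q^2 - 10*q + 16)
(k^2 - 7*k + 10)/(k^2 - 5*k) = (k - 2)/k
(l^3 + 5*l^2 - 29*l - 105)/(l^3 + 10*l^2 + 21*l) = (l - 5)/l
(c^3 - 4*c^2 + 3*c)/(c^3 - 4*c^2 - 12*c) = (-c^2 + 4*c - 3)/(-c^2 + 4*c + 12)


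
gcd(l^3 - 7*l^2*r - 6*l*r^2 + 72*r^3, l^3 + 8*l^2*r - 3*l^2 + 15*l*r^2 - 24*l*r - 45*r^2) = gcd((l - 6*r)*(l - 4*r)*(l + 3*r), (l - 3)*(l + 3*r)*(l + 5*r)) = l + 3*r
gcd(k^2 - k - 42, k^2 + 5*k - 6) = k + 6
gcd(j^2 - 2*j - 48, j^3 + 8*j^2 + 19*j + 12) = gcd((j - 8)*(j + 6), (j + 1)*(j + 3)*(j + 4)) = 1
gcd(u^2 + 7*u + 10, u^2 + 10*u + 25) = u + 5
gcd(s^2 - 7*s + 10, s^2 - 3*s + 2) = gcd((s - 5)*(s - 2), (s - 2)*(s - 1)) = s - 2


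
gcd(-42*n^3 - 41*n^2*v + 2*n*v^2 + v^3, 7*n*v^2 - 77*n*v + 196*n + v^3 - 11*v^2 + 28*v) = 7*n + v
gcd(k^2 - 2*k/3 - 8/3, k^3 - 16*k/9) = k + 4/3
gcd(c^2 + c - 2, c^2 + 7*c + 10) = c + 2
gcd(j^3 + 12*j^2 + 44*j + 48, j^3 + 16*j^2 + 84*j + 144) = j^2 + 10*j + 24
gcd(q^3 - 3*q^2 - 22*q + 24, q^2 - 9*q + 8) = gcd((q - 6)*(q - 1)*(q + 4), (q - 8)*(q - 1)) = q - 1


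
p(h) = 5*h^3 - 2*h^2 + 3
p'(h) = 15*h^2 - 4*h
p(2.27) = 51.18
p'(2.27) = 68.21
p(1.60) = 18.36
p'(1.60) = 32.00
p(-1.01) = -4.19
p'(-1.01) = 19.34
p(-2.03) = -47.07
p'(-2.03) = 69.93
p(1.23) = 9.28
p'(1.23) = 17.77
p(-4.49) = -489.91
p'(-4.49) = 320.36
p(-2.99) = -148.53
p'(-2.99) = 146.06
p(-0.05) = 2.99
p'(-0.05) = 0.24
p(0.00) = 3.00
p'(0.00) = 0.00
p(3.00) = 120.00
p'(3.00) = 123.00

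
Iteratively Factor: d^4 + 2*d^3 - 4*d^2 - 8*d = (d + 2)*(d^3 - 4*d) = (d - 2)*(d + 2)*(d^2 + 2*d) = d*(d - 2)*(d + 2)*(d + 2)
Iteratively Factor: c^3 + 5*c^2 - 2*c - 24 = (c - 2)*(c^2 + 7*c + 12) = (c - 2)*(c + 3)*(c + 4)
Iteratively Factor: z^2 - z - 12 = (z + 3)*(z - 4)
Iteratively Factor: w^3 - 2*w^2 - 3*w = (w + 1)*(w^2 - 3*w) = (w - 3)*(w + 1)*(w)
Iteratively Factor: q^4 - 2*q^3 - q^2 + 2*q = (q)*(q^3 - 2*q^2 - q + 2) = q*(q + 1)*(q^2 - 3*q + 2) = q*(q - 1)*(q + 1)*(q - 2)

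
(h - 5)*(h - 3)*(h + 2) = h^3 - 6*h^2 - h + 30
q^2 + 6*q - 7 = (q - 1)*(q + 7)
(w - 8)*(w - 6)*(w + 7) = w^3 - 7*w^2 - 50*w + 336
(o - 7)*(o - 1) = o^2 - 8*o + 7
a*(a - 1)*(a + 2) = a^3 + a^2 - 2*a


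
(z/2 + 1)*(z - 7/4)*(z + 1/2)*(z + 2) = z^4/2 + 11*z^3/8 - 15*z^2/16 - 17*z/4 - 7/4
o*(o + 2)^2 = o^3 + 4*o^2 + 4*o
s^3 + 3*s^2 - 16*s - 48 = (s - 4)*(s + 3)*(s + 4)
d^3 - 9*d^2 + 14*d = d*(d - 7)*(d - 2)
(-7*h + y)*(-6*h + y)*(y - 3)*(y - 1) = 42*h^2*y^2 - 168*h^2*y + 126*h^2 - 13*h*y^3 + 52*h*y^2 - 39*h*y + y^4 - 4*y^3 + 3*y^2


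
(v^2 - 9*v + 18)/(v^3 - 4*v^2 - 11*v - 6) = (v - 3)/(v^2 + 2*v + 1)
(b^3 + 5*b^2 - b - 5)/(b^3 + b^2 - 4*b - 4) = (b^2 + 4*b - 5)/(b^2 - 4)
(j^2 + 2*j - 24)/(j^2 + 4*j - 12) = (j - 4)/(j - 2)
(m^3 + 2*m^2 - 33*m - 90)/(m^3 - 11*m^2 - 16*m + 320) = (m^2 - 3*m - 18)/(m^2 - 16*m + 64)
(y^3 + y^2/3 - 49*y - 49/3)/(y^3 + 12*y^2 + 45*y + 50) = (3*y^3 + y^2 - 147*y - 49)/(3*(y^3 + 12*y^2 + 45*y + 50))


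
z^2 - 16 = (z - 4)*(z + 4)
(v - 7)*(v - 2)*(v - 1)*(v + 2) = v^4 - 8*v^3 + 3*v^2 + 32*v - 28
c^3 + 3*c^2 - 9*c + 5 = (c - 1)^2*(c + 5)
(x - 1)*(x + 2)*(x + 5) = x^3 + 6*x^2 + 3*x - 10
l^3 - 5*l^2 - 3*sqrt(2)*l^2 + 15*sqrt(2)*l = l*(l - 5)*(l - 3*sqrt(2))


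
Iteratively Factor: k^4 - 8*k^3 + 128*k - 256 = (k - 4)*(k^3 - 4*k^2 - 16*k + 64) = (k - 4)*(k + 4)*(k^2 - 8*k + 16) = (k - 4)^2*(k + 4)*(k - 4)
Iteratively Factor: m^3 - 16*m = (m - 4)*(m^2 + 4*m) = (m - 4)*(m + 4)*(m)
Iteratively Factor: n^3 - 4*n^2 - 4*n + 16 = (n + 2)*(n^2 - 6*n + 8) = (n - 2)*(n + 2)*(n - 4)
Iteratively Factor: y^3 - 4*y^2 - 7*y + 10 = (y + 2)*(y^2 - 6*y + 5) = (y - 5)*(y + 2)*(y - 1)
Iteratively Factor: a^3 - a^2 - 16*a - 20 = (a + 2)*(a^2 - 3*a - 10) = (a - 5)*(a + 2)*(a + 2)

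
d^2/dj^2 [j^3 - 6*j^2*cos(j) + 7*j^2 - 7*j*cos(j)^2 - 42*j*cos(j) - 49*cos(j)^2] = 6*j^2*cos(j) + 24*j*sin(j) + 42*j*cos(j) + 14*j*cos(2*j) + 6*j + 84*sin(j) + 14*sin(2*j) - 12*cos(j) + 98*cos(2*j) + 14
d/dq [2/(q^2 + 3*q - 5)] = 2*(-2*q - 3)/(q^2 + 3*q - 5)^2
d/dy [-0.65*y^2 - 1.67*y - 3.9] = -1.3*y - 1.67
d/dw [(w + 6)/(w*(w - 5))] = (-w^2 - 12*w + 30)/(w^2*(w^2 - 10*w + 25))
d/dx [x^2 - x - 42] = 2*x - 1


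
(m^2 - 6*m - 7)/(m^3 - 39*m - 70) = (m + 1)/(m^2 + 7*m + 10)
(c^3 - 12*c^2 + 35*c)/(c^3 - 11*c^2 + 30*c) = (c - 7)/(c - 6)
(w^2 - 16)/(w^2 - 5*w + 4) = (w + 4)/(w - 1)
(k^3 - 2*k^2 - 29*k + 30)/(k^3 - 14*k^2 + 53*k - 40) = (k^2 - k - 30)/(k^2 - 13*k + 40)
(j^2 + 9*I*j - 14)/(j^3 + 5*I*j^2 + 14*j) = (j + 2*I)/(j*(j - 2*I))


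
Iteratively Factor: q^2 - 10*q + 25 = (q - 5)*(q - 5)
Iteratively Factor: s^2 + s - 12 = (s + 4)*(s - 3)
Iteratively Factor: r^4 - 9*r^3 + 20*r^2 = (r)*(r^3 - 9*r^2 + 20*r) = r*(r - 4)*(r^2 - 5*r) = r^2*(r - 4)*(r - 5)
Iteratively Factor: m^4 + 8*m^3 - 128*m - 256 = (m + 4)*(m^3 + 4*m^2 - 16*m - 64) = (m - 4)*(m + 4)*(m^2 + 8*m + 16) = (m - 4)*(m + 4)^2*(m + 4)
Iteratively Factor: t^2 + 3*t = (t + 3)*(t)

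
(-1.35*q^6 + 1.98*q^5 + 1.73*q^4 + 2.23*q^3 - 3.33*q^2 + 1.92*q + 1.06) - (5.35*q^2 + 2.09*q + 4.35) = -1.35*q^6 + 1.98*q^5 + 1.73*q^4 + 2.23*q^3 - 8.68*q^2 - 0.17*q - 3.29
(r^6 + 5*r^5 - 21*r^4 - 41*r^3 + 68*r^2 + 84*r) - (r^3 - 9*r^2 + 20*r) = r^6 + 5*r^5 - 21*r^4 - 42*r^3 + 77*r^2 + 64*r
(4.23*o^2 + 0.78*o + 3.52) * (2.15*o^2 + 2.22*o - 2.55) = 9.0945*o^4 + 11.0676*o^3 - 1.4869*o^2 + 5.8254*o - 8.976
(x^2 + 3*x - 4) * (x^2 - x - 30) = x^4 + 2*x^3 - 37*x^2 - 86*x + 120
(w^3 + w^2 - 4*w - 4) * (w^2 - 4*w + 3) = w^5 - 3*w^4 - 5*w^3 + 15*w^2 + 4*w - 12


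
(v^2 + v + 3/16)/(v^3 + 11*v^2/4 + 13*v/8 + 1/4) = (4*v + 3)/(2*(2*v^2 + 5*v + 2))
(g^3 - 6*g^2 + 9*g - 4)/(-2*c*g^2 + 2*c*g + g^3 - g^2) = (-g^2 + 5*g - 4)/(g*(2*c - g))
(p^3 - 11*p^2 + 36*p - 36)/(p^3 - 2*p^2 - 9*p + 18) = (p - 6)/(p + 3)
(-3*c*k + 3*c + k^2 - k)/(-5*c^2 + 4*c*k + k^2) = (-3*c*k + 3*c + k^2 - k)/(-5*c^2 + 4*c*k + k^2)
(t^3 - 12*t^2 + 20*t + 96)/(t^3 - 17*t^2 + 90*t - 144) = (t + 2)/(t - 3)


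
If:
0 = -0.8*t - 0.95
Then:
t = -1.19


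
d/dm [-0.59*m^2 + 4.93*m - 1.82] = 4.93 - 1.18*m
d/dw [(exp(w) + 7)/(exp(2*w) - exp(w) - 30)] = (-(exp(w) + 7)*(2*exp(w) - 1) + exp(2*w) - exp(w) - 30)*exp(w)/(-exp(2*w) + exp(w) + 30)^2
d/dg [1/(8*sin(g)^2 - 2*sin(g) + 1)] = 2*(1 - 8*sin(g))*cos(g)/(8*sin(g)^2 - 2*sin(g) + 1)^2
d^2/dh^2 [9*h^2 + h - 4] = 18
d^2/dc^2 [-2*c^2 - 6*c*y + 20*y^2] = -4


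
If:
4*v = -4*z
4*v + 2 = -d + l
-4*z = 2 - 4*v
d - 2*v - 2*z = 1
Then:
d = 1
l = 4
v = 1/4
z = -1/4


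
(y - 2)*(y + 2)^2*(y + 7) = y^4 + 9*y^3 + 10*y^2 - 36*y - 56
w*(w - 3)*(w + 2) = w^3 - w^2 - 6*w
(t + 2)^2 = t^2 + 4*t + 4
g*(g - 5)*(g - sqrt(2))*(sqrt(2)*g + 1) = sqrt(2)*g^4 - 5*sqrt(2)*g^3 - g^3 - sqrt(2)*g^2 + 5*g^2 + 5*sqrt(2)*g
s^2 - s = s*(s - 1)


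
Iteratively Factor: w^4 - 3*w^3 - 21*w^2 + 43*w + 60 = (w + 1)*(w^3 - 4*w^2 - 17*w + 60) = (w - 5)*(w + 1)*(w^2 + w - 12) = (w - 5)*(w - 3)*(w + 1)*(w + 4)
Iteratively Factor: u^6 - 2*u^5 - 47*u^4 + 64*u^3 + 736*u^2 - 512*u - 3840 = (u - 4)*(u^5 + 2*u^4 - 39*u^3 - 92*u^2 + 368*u + 960) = (u - 4)*(u + 4)*(u^4 - 2*u^3 - 31*u^2 + 32*u + 240) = (u - 4)*(u + 4)^2*(u^3 - 6*u^2 - 7*u + 60) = (u - 4)*(u + 3)*(u + 4)^2*(u^2 - 9*u + 20) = (u - 5)*(u - 4)*(u + 3)*(u + 4)^2*(u - 4)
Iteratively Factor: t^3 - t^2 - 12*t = (t)*(t^2 - t - 12) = t*(t - 4)*(t + 3)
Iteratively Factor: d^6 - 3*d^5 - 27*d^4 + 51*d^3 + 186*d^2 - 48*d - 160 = (d - 4)*(d^5 + d^4 - 23*d^3 - 41*d^2 + 22*d + 40) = (d - 4)*(d + 1)*(d^4 - 23*d^2 - 18*d + 40) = (d - 4)*(d + 1)*(d + 4)*(d^3 - 4*d^2 - 7*d + 10) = (d - 5)*(d - 4)*(d + 1)*(d + 4)*(d^2 + d - 2) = (d - 5)*(d - 4)*(d + 1)*(d + 2)*(d + 4)*(d - 1)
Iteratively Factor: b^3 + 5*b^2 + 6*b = (b + 3)*(b^2 + 2*b) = b*(b + 3)*(b + 2)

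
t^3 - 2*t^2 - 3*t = t*(t - 3)*(t + 1)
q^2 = q^2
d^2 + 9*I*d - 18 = (d + 3*I)*(d + 6*I)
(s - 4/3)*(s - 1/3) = s^2 - 5*s/3 + 4/9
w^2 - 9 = (w - 3)*(w + 3)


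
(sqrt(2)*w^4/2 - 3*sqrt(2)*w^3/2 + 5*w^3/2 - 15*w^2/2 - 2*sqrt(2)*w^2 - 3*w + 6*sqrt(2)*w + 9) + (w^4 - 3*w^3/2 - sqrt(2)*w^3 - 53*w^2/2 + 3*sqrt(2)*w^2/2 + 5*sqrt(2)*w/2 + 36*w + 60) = sqrt(2)*w^4/2 + w^4 - 5*sqrt(2)*w^3/2 + w^3 - 34*w^2 - sqrt(2)*w^2/2 + 17*sqrt(2)*w/2 + 33*w + 69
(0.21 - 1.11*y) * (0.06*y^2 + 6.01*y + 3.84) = -0.0666*y^3 - 6.6585*y^2 - 3.0003*y + 0.8064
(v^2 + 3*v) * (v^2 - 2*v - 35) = v^4 + v^3 - 41*v^2 - 105*v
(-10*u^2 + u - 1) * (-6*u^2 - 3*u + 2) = 60*u^4 + 24*u^3 - 17*u^2 + 5*u - 2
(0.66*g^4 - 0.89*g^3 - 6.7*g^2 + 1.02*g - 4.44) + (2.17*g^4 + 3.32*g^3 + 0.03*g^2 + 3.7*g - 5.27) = 2.83*g^4 + 2.43*g^3 - 6.67*g^2 + 4.72*g - 9.71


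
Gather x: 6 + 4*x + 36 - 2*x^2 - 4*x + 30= 72 - 2*x^2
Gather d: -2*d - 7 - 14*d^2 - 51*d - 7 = -14*d^2 - 53*d - 14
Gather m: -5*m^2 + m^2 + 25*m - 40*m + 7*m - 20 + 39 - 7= -4*m^2 - 8*m + 12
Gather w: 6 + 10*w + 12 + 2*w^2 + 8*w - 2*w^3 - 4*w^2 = -2*w^3 - 2*w^2 + 18*w + 18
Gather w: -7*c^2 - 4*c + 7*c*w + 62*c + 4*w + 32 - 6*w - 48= -7*c^2 + 58*c + w*(7*c - 2) - 16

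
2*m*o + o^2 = o*(2*m + o)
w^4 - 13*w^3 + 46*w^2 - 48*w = w*(w - 8)*(w - 3)*(w - 2)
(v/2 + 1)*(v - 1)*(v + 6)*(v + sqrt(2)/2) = v^4/2 + sqrt(2)*v^3/4 + 7*v^3/2 + 2*v^2 + 7*sqrt(2)*v^2/4 - 6*v + sqrt(2)*v - 3*sqrt(2)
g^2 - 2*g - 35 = (g - 7)*(g + 5)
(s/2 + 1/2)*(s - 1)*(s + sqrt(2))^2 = s^4/2 + sqrt(2)*s^3 + s^2/2 - sqrt(2)*s - 1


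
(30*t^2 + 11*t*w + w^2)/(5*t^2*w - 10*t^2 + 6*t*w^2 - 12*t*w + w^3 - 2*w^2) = (6*t + w)/(t*w - 2*t + w^2 - 2*w)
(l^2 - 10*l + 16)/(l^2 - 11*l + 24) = (l - 2)/(l - 3)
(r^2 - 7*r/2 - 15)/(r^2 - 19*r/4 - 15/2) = 2*(2*r + 5)/(4*r + 5)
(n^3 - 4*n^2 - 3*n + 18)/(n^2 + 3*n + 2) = (n^2 - 6*n + 9)/(n + 1)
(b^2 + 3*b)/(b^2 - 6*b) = (b + 3)/(b - 6)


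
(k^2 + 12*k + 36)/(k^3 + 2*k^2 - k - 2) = (k^2 + 12*k + 36)/(k^3 + 2*k^2 - k - 2)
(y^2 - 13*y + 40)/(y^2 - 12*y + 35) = (y - 8)/(y - 7)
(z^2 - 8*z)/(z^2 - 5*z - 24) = z/(z + 3)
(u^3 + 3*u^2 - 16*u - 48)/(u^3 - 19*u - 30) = (u^2 - 16)/(u^2 - 3*u - 10)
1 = 1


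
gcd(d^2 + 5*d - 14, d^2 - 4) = d - 2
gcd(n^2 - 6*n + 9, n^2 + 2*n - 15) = n - 3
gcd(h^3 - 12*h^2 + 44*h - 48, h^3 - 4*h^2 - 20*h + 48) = h^2 - 8*h + 12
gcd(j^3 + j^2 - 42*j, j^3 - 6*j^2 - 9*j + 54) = j - 6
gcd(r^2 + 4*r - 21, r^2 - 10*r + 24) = 1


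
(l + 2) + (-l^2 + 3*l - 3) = -l^2 + 4*l - 1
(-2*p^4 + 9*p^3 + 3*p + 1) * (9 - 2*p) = 4*p^5 - 36*p^4 + 81*p^3 - 6*p^2 + 25*p + 9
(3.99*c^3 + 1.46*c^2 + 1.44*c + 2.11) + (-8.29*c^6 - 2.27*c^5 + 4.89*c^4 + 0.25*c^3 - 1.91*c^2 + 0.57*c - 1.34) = -8.29*c^6 - 2.27*c^5 + 4.89*c^4 + 4.24*c^3 - 0.45*c^2 + 2.01*c + 0.77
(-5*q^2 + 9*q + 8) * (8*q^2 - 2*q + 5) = -40*q^4 + 82*q^3 + 21*q^2 + 29*q + 40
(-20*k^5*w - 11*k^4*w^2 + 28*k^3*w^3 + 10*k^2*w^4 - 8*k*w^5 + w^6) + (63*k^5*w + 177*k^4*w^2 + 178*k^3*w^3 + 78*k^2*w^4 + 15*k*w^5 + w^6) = 43*k^5*w + 166*k^4*w^2 + 206*k^3*w^3 + 88*k^2*w^4 + 7*k*w^5 + 2*w^6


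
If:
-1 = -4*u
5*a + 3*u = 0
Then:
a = -3/20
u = 1/4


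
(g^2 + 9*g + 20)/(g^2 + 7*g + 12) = (g + 5)/(g + 3)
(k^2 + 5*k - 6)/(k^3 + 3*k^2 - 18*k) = (k - 1)/(k*(k - 3))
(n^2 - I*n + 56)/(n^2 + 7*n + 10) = (n^2 - I*n + 56)/(n^2 + 7*n + 10)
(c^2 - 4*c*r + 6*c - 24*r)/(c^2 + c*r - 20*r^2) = (c + 6)/(c + 5*r)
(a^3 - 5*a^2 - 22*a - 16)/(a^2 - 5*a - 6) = (a^2 - 6*a - 16)/(a - 6)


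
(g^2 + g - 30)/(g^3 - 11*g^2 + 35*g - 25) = (g + 6)/(g^2 - 6*g + 5)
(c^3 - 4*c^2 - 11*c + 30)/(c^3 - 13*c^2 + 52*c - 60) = (c + 3)/(c - 6)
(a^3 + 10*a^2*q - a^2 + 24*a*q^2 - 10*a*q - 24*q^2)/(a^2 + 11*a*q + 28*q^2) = (a^2 + 6*a*q - a - 6*q)/(a + 7*q)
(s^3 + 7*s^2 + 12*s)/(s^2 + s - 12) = s*(s + 3)/(s - 3)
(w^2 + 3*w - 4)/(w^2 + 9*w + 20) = (w - 1)/(w + 5)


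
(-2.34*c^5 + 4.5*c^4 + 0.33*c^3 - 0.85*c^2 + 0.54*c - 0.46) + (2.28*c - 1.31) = -2.34*c^5 + 4.5*c^4 + 0.33*c^3 - 0.85*c^2 + 2.82*c - 1.77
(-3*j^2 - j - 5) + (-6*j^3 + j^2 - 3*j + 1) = -6*j^3 - 2*j^2 - 4*j - 4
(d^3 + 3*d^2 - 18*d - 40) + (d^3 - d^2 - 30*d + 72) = 2*d^3 + 2*d^2 - 48*d + 32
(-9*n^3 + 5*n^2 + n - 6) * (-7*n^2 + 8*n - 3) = 63*n^5 - 107*n^4 + 60*n^3 + 35*n^2 - 51*n + 18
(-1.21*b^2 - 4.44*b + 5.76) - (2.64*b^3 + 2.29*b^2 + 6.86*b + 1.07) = -2.64*b^3 - 3.5*b^2 - 11.3*b + 4.69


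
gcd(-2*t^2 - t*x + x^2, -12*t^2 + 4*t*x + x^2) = -2*t + x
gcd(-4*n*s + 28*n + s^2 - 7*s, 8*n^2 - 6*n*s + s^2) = -4*n + s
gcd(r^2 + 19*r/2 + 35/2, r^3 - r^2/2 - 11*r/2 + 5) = r + 5/2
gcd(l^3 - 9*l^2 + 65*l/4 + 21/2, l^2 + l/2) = l + 1/2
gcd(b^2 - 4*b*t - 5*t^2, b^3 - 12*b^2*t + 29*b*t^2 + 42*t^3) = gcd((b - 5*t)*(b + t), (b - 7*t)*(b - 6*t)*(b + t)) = b + t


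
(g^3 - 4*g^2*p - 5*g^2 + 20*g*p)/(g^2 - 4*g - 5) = g*(g - 4*p)/(g + 1)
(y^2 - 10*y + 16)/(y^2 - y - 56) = (y - 2)/(y + 7)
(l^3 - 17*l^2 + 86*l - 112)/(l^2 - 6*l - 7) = (l^2 - 10*l + 16)/(l + 1)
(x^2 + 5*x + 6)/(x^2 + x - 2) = (x + 3)/(x - 1)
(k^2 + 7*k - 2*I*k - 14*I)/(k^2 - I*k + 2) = (k + 7)/(k + I)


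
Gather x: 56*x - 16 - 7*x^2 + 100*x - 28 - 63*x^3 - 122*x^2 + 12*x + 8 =-63*x^3 - 129*x^2 + 168*x - 36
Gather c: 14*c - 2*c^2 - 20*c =-2*c^2 - 6*c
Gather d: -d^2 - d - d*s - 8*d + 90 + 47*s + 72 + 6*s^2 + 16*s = -d^2 + d*(-s - 9) + 6*s^2 + 63*s + 162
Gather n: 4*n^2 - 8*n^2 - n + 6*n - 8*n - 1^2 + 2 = -4*n^2 - 3*n + 1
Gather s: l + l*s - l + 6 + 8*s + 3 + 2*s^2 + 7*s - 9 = 2*s^2 + s*(l + 15)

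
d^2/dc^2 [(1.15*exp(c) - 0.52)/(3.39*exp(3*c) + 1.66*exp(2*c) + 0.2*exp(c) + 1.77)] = (52.86366*exp(6*c) - 34.368498*exp(5*c) - 32.138588*exp(4*c) - 96.523053*exp(3*c) + 7.289904*exp(2*c) + 5.683556*exp(c) + 3.786915)*exp(c)/(38.958219*exp(9*c) + 57.230658*exp(8*c) + 34.919712*exp(7*c) + 72.350227*exp(6*c) + 61.823148*exp(5*c) + 22.031796*exp(4*c) + 35.395433*exp(3*c) + 15.814242*exp(2*c) + 1.87974*exp(c) + 5.545233)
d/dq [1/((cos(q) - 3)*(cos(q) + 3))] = sin(2*q)/((cos(q) - 3)^2*(cos(q) + 3)^2)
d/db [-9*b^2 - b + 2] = -18*b - 1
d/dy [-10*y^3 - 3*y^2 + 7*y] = -30*y^2 - 6*y + 7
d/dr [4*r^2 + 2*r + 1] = 8*r + 2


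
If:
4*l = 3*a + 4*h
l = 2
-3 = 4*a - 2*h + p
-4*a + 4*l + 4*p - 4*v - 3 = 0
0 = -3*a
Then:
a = 0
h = 2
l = 2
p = 1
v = 9/4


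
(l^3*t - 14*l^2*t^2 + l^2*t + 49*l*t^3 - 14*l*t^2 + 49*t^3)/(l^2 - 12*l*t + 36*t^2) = t*(l^3 - 14*l^2*t + l^2 + 49*l*t^2 - 14*l*t + 49*t^2)/(l^2 - 12*l*t + 36*t^2)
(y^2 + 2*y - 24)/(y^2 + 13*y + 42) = (y - 4)/(y + 7)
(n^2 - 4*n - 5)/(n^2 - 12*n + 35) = (n + 1)/(n - 7)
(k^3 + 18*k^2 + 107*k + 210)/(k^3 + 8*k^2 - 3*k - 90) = (k + 7)/(k - 3)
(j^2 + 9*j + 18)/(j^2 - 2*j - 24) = (j^2 + 9*j + 18)/(j^2 - 2*j - 24)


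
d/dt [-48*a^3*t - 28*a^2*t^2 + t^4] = -48*a^3 - 56*a^2*t + 4*t^3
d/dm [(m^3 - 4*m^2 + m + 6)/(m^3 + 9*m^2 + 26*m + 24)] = (13*m^4 + 50*m^3 - 59*m^2 - 300*m - 132)/(m^6 + 18*m^5 + 133*m^4 + 516*m^3 + 1108*m^2 + 1248*m + 576)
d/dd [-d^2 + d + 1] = 1 - 2*d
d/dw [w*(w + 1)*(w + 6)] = 3*w^2 + 14*w + 6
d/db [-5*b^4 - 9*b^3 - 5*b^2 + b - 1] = -20*b^3 - 27*b^2 - 10*b + 1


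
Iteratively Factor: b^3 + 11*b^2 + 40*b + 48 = (b + 3)*(b^2 + 8*b + 16) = (b + 3)*(b + 4)*(b + 4)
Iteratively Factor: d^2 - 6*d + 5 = (d - 5)*(d - 1)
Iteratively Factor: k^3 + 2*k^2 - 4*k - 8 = (k - 2)*(k^2 + 4*k + 4) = (k - 2)*(k + 2)*(k + 2)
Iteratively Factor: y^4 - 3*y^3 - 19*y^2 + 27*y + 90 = (y + 3)*(y^3 - 6*y^2 - y + 30) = (y - 3)*(y + 3)*(y^2 - 3*y - 10) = (y - 3)*(y + 2)*(y + 3)*(y - 5)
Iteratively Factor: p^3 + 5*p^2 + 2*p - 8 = (p + 4)*(p^2 + p - 2) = (p + 2)*(p + 4)*(p - 1)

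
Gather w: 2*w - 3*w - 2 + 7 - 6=-w - 1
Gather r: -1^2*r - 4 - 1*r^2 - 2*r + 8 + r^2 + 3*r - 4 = 0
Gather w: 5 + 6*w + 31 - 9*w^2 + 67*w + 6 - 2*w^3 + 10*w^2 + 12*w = -2*w^3 + w^2 + 85*w + 42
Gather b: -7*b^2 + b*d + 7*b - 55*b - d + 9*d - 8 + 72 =-7*b^2 + b*(d - 48) + 8*d + 64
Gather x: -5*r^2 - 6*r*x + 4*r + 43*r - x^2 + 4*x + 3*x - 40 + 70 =-5*r^2 + 47*r - x^2 + x*(7 - 6*r) + 30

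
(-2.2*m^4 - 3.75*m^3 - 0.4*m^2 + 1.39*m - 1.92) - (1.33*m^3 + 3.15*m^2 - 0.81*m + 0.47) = -2.2*m^4 - 5.08*m^3 - 3.55*m^2 + 2.2*m - 2.39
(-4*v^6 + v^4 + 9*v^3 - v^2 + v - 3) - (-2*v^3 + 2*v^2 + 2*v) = -4*v^6 + v^4 + 11*v^3 - 3*v^2 - v - 3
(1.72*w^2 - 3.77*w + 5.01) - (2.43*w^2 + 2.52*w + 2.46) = -0.71*w^2 - 6.29*w + 2.55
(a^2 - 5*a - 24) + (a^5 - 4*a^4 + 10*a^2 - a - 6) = a^5 - 4*a^4 + 11*a^2 - 6*a - 30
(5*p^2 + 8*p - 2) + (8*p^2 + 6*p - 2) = 13*p^2 + 14*p - 4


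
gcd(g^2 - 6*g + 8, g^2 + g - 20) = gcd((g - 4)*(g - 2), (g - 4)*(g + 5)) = g - 4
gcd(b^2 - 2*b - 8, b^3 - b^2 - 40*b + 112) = b - 4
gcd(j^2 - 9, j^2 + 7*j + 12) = j + 3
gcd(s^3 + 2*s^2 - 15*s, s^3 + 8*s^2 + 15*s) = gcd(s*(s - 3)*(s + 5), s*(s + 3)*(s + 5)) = s^2 + 5*s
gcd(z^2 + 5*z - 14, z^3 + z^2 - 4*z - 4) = z - 2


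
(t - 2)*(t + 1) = t^2 - t - 2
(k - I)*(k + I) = k^2 + 1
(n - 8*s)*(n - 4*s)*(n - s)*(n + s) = n^4 - 12*n^3*s + 31*n^2*s^2 + 12*n*s^3 - 32*s^4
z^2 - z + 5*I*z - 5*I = (z - 1)*(z + 5*I)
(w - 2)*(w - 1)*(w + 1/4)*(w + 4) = w^4 + 5*w^3/4 - 39*w^2/4 + 11*w/2 + 2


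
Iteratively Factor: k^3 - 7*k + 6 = (k - 2)*(k^2 + 2*k - 3) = (k - 2)*(k + 3)*(k - 1)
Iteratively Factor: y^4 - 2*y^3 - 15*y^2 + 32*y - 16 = (y + 4)*(y^3 - 6*y^2 + 9*y - 4) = (y - 4)*(y + 4)*(y^2 - 2*y + 1) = (y - 4)*(y - 1)*(y + 4)*(y - 1)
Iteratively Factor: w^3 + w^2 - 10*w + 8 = (w + 4)*(w^2 - 3*w + 2) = (w - 2)*(w + 4)*(w - 1)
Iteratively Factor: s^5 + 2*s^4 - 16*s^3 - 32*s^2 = (s)*(s^4 + 2*s^3 - 16*s^2 - 32*s) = s*(s + 4)*(s^3 - 2*s^2 - 8*s) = s*(s + 2)*(s + 4)*(s^2 - 4*s) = s*(s - 4)*(s + 2)*(s + 4)*(s)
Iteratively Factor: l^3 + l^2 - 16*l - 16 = (l + 4)*(l^2 - 3*l - 4) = (l + 1)*(l + 4)*(l - 4)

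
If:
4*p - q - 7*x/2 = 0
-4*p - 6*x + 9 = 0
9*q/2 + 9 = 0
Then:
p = 39/76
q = -2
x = 22/19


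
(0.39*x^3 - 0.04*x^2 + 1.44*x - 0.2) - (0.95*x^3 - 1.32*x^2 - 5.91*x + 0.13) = -0.56*x^3 + 1.28*x^2 + 7.35*x - 0.33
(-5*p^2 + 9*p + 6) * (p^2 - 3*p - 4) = -5*p^4 + 24*p^3 - p^2 - 54*p - 24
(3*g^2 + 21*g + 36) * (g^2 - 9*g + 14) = 3*g^4 - 6*g^3 - 111*g^2 - 30*g + 504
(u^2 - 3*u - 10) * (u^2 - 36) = u^4 - 3*u^3 - 46*u^2 + 108*u + 360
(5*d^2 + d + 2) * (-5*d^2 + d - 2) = -25*d^4 - 19*d^2 - 4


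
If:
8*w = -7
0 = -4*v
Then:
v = 0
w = -7/8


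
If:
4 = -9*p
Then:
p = -4/9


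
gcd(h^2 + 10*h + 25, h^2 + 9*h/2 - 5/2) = h + 5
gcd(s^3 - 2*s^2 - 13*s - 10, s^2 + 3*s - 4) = 1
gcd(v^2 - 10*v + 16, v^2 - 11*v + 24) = v - 8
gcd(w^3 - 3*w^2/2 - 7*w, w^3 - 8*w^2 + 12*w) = w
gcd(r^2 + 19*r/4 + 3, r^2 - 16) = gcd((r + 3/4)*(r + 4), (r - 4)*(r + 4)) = r + 4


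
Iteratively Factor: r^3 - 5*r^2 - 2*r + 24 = (r - 3)*(r^2 - 2*r - 8) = (r - 4)*(r - 3)*(r + 2)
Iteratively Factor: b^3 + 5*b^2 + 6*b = (b)*(b^2 + 5*b + 6) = b*(b + 2)*(b + 3)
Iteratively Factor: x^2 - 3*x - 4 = (x - 4)*(x + 1)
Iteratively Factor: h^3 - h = (h + 1)*(h^2 - h) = (h - 1)*(h + 1)*(h)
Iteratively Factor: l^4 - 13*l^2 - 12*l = (l - 4)*(l^3 + 4*l^2 + 3*l) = l*(l - 4)*(l^2 + 4*l + 3) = l*(l - 4)*(l + 1)*(l + 3)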